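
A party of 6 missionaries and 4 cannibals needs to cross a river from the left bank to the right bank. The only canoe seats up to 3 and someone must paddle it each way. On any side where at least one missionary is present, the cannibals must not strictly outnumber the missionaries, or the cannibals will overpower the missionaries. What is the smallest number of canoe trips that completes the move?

9

Counting alone: each trip to the right bank takes at most 3 across and each return brings at least 1 back, so after t trips out (and t−1 returns) at most 3t − (t−1) of the 10 are across; that first reaches 10 at t = 5, so at least 9 crossings are needed.
The plan below uses exactly 9 crossings, so it is optimal:
1. 2 cannibals → the right bank.  (the left bank: 6M 2C; the right bank: 0M 2C)
2. 1 cannibal ← the left bank.  (the left bank: 6M 3C; the right bank: 0M 1C)
3. 3 cannibals → the right bank.  (the left bank: 6M 0C; the right bank: 0M 4C)
4. 1 cannibal ← the left bank.  (the left bank: 6M 1C; the right bank: 0M 3C)
5. 3 missionaries → the right bank.  (the left bank: 3M 1C; the right bank: 3M 3C)
6. 1 cannibal ← the left bank.  (the left bank: 3M 2C; the right bank: 3M 2C)
7. 1 missionary and 2 cannibals → the right bank.  (the left bank: 2M 0C; the right bank: 4M 4C)
8. 1 cannibal ← the left bank.  (the left bank: 2M 1C; the right bank: 4M 3C)
9. 2 missionaries and 1 cannibal → the right bank.  (the left bank: 0M 0C; the right bank: 6M 4C)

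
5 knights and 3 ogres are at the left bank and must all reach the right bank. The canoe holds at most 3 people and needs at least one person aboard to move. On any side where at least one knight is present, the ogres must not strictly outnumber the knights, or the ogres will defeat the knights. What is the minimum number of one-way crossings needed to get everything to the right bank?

Counting alone: each trip to the right bank takes at most 3 across and each return brings at least 1 back, so after t trips out (and t−1 returns) at most 3t − (t−1) of the 8 are across; that first reaches 8 at t = 4, so at least 7 crossings are needed.
The plan below uses exactly 7 crossings, so it is optimal:
1. 2 ogres → the right bank.  (the left bank: 5K 1O; the right bank: 0K 2O)
2. 1 ogre ← the left bank.  (the left bank: 5K 2O; the right bank: 0K 1O)
3. 2 knights and 1 ogre → the right bank.  (the left bank: 3K 1O; the right bank: 2K 2O)
4. 1 ogre ← the left bank.  (the left bank: 3K 2O; the right bank: 2K 1O)
5. 1 knight and 2 ogres → the right bank.  (the left bank: 2K 0O; the right bank: 3K 3O)
6. 1 ogre ← the left bank.  (the left bank: 2K 1O; the right bank: 3K 2O)
7. 2 knights and 1 ogre → the right bank.  (the left bank: 0K 0O; the right bank: 5K 3O)

7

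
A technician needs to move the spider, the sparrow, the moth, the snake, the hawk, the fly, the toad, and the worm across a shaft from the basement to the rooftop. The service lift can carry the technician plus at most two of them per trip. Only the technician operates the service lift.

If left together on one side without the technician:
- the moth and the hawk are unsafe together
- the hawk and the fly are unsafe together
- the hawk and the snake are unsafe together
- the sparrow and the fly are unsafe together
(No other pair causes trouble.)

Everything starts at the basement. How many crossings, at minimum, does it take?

Counting alone: the technician can take at most 2 across per trip to the rooftop, so moving all 8 needs at least 4 loaded trips out, with a return between consecutive ones — at least 7 crossings.
The safety rule pushes this higher. Following every safe sequence of crossings, the most of the 8 that can be at the rooftop as the service lift arrives there on crossing 7 is 7 — never all 8.
So no plan with fewer than 9 crossings exists, and this one achieves 9:
1. Technician goes to the rooftop with the hawk and the sparrow.
2. Technician goes back to the basement alone.
3. Technician goes to the rooftop with the spider.
4. Technician goes back to the basement alone.
5. Technician goes to the rooftop with the toad and the worm.
6. Technician goes back to the basement alone.
7. Technician goes to the rooftop with the moth and the snake.
8. Technician goes back to the basement with the hawk.
9. Technician goes to the rooftop with the fly and the hawk.

9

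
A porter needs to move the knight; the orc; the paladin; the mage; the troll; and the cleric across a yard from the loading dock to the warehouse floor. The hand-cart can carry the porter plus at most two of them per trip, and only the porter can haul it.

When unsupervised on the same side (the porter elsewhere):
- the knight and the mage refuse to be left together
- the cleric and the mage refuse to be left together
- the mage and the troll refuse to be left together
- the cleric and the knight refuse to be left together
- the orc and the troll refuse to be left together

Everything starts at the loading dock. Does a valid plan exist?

Whatever the first load, the items left behind include a forbidden pair without the porter. No opening move is safe, so no plan exists.

No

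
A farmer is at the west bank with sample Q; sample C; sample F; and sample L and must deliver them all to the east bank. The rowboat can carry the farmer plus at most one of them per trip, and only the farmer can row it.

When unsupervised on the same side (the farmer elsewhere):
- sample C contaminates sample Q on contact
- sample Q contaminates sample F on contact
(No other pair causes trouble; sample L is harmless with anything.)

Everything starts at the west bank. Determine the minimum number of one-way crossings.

Counting alone: the farmer can take at most 1 across per trip to the east bank, so moving all 4 needs at least 4 loaded trips out, with a return between consecutive ones — at least 7 crossings.
The safety rule pushes this higher. Following every safe sequence of crossings, the most of the 4 that can be at the east bank as the rowboat arrives there on crossing 7 is 3 — never all 4.
So no plan with fewer than 9 crossings exists, and this one achieves 9:
1. Farmer goes to the east bank with sample Q.
2. Farmer goes back to the west bank alone.
3. Farmer goes to the east bank with sample C.
4. Farmer goes back to the west bank with sample Q.
5. Farmer goes to the east bank with sample F.
6. Farmer goes back to the west bank alone.
7. Farmer goes to the east bank with sample L.
8. Farmer goes back to the west bank alone.
9. Farmer goes to the east bank with sample Q.

9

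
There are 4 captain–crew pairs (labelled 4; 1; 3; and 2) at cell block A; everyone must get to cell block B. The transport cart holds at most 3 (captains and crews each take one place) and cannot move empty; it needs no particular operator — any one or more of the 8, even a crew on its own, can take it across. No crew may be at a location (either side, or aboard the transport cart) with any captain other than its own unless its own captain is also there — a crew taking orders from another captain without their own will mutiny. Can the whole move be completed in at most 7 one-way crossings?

No

Counting alone: each trip to cell block B takes at most 3 across and each return brings at least 1 back, so after t trips out (and t−1 returns) at most 3t − (t−1) of the 8 are across; that first reaches 8 at t = 4, so at least 7 crossings are needed.
The safety rule pushes this higher. Following every safe sequence of crossings, the most of the 8 that can be at cell block B as the transport cart arrives there on crossing 7 is 7 — never all 8.
So the move cannot be finished within 7 crossings. (The shortest complete plan takes 9:)
1. captain 4 and crew 4 cross → cell block B.
2. captain 4 crosses ← cell block A.
3. captain 1, captain 4, and crew 1 cross → cell block B.
4. captain 4 and crew 4 cross ← cell block A.
5. captain 2, captain 3, and captain 4 cross → cell block B.
6. crew 1 crosses ← cell block A.
7. crew 1 and crew 4 cross → cell block B.
8. crew 4 crosses ← cell block A.
9. crew 2, crew 3, and crew 4 cross → cell block B.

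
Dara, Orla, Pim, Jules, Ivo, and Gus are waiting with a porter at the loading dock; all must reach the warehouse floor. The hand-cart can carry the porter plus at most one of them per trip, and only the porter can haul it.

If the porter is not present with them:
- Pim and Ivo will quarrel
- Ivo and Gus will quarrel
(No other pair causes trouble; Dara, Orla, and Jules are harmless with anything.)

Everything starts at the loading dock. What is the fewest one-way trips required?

13

Counting alone: the porter can take at most 1 across per trip to the warehouse floor, so moving all 6 needs at least 6 loaded trips out, with a return between consecutive ones — at least 11 crossings.
The safety rule pushes this higher. Following every safe sequence of crossings, the most of the 6 that can be at the warehouse floor as the hand-cart arrives there on crossing 11 is 5 — never all 6.
So no plan with fewer than 13 crossings exists, and this one achieves 13:
1. Porter goes to the warehouse floor with Ivo.  [the loading dock: Dara, Gus, Jules, Orla, Pim | the warehouse floor: Ivo]
2. Porter goes back to the loading dock alone.  [the loading dock: Dara, Gus, Jules, Orla, Pim | the warehouse floor: Ivo]
3. Porter goes to the warehouse floor with Dara.  [the loading dock: Gus, Jules, Orla, Pim | the warehouse floor: Dara, Ivo]
4. Porter goes back to the loading dock alone.  [the loading dock: Gus, Jules, Orla, Pim | the warehouse floor: Dara, Ivo]
5. Porter goes to the warehouse floor with Orla.  [the loading dock: Gus, Jules, Pim | the warehouse floor: Dara, Ivo, Orla]
6. Porter goes back to the loading dock alone.  [the loading dock: Gus, Jules, Pim | the warehouse floor: Dara, Ivo, Orla]
7. Porter goes to the warehouse floor with Pim.  [the loading dock: Gus, Jules | the warehouse floor: Dara, Ivo, Orla, Pim]
8. Porter goes back to the loading dock with Ivo.  [the loading dock: Gus, Ivo, Jules | the warehouse floor: Dara, Orla, Pim]
9. Porter goes to the warehouse floor with Gus.  [the loading dock: Ivo, Jules | the warehouse floor: Dara, Gus, Orla, Pim]
10. Porter goes back to the loading dock alone.  [the loading dock: Ivo, Jules | the warehouse floor: Dara, Gus, Orla, Pim]
11. Porter goes to the warehouse floor with Jules.  [the loading dock: Ivo | the warehouse floor: Dara, Gus, Jules, Orla, Pim]
12. Porter goes back to the loading dock alone.  [the loading dock: Ivo | the warehouse floor: Dara, Gus, Jules, Orla, Pim]
13. Porter goes to the warehouse floor with Ivo.  [the loading dock: — | the warehouse floor: Dara, Gus, Ivo, Jules, Orla, Pim]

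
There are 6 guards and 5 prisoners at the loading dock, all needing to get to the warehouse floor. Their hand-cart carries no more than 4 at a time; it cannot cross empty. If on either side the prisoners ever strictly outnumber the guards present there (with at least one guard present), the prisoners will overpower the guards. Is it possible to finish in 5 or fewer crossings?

Counting alone: each trip to the warehouse floor takes at most 4 across and each return brings at least 1 back, so after t trips out (and t−1 returns) at most 4t − (t−1) of the 11 are across; that first reaches 11 at t = 4, so at least 7 crossings are needed.
Since 5 < 7, 5 crossings cannot be enough. (The shortest complete plan in fact takes 7:)
1. 2 prisoners → the warehouse floor.  (the loading dock: 6G 3P; the warehouse floor: 0G 2P)
2. 1 prisoner ← the loading dock.  (the loading dock: 6G 4P; the warehouse floor: 0G 1P)
3. 4 prisoners → the warehouse floor.  (the loading dock: 6G 0P; the warehouse floor: 0G 5P)
4. 1 prisoner ← the loading dock.  (the loading dock: 6G 1P; the warehouse floor: 0G 4P)
5. 4 guards → the warehouse floor.  (the loading dock: 2G 1P; the warehouse floor: 4G 4P)
6. 1 prisoner ← the loading dock.  (the loading dock: 2G 2P; the warehouse floor: 4G 3P)
7. 2 guards and 2 prisoners → the warehouse floor.  (the loading dock: 0G 0P; the warehouse floor: 6G 5P)

No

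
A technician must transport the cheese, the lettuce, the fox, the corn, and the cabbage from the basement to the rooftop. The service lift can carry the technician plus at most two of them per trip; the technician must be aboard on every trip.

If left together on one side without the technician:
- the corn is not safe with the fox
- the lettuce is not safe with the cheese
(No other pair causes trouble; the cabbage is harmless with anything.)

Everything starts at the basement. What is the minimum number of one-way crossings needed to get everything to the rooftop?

Counting alone: the technician can take at most 2 across per trip to the rooftop, so moving all 5 needs at least 3 loaded trips out, with a return between consecutive ones — at least 5 crossings.
The plan below uses exactly 5 crossings, so it is optimal:
1. Technician goes to the rooftop with the cheese and the fox.  [the basement: the cabbage, the corn, the lettuce | the rooftop: the cheese, the fox]
2. Technician goes back to the basement alone.  [the basement: the cabbage, the corn, the lettuce | the rooftop: the cheese, the fox]
3. Technician goes to the rooftop with the cabbage.  [the basement: the corn, the lettuce | the rooftop: the cabbage, the cheese, the fox]
4. Technician goes back to the basement alone.  [the basement: the corn, the lettuce | the rooftop: the cabbage, the cheese, the fox]
5. Technician goes to the rooftop with the corn and the lettuce.  [the basement: — | the rooftop: the cabbage, the cheese, the corn, the fox, the lettuce]

5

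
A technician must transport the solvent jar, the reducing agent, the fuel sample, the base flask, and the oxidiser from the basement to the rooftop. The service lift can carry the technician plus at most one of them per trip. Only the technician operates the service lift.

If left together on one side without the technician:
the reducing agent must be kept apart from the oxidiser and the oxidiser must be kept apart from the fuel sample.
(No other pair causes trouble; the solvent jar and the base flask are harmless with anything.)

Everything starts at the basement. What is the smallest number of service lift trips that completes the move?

11

Counting alone: the technician can take at most 1 across per trip to the rooftop, so moving all 5 needs at least 5 loaded trips out, with a return between consecutive ones — at least 9 crossings.
The safety rule pushes this higher. Following every safe sequence of crossings, the most of the 5 that can be at the rooftop as the service lift arrives there on crossing 9 is 4 — never all 5.
So no plan with fewer than 11 crossings exists, and this one achieves 11:
1. Technician goes to the rooftop with the oxidiser.  [the basement: the base flask, the fuel sample, the reducing agent, the solvent jar | the rooftop: the oxidiser]
2. Technician goes back to the basement alone.  [the basement: the base flask, the fuel sample, the reducing agent, the solvent jar | the rooftop: the oxidiser]
3. Technician goes to the rooftop with the solvent jar.  [the basement: the base flask, the fuel sample, the reducing agent | the rooftop: the oxidiser, the solvent jar]
4. Technician goes back to the basement alone.  [the basement: the base flask, the fuel sample, the reducing agent | the rooftop: the oxidiser, the solvent jar]
5. Technician goes to the rooftop with the reducing agent.  [the basement: the base flask, the fuel sample | the rooftop: the oxidiser, the reducing agent, the solvent jar]
6. Technician goes back to the basement with the oxidiser.  [the basement: the base flask, the fuel sample, the oxidiser | the rooftop: the reducing agent, the solvent jar]
7. Technician goes to the rooftop with the fuel sample.  [the basement: the base flask, the oxidiser | the rooftop: the fuel sample, the reducing agent, the solvent jar]
8. Technician goes back to the basement alone.  [the basement: the base flask, the oxidiser | the rooftop: the fuel sample, the reducing agent, the solvent jar]
9. Technician goes to the rooftop with the base flask.  [the basement: the oxidiser | the rooftop: the base flask, the fuel sample, the reducing agent, the solvent jar]
10. Technician goes back to the basement alone.  [the basement: the oxidiser | the rooftop: the base flask, the fuel sample, the reducing agent, the solvent jar]
11. Technician goes to the rooftop with the oxidiser.  [the basement: — | the rooftop: the base flask, the fuel sample, the oxidiser, the reducing agent, the solvent jar]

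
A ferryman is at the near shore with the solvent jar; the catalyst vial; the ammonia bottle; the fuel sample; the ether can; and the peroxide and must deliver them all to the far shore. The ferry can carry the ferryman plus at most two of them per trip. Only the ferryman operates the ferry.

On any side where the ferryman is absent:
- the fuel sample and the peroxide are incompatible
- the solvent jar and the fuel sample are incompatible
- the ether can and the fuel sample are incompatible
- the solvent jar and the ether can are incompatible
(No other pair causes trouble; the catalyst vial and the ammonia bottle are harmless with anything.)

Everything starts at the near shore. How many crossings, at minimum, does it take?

9

Counting alone: the ferryman can take at most 2 across per trip to the far shore, so moving all 6 needs at least 3 loaded trips out, with a return between consecutive ones — at least 5 crossings.
The safety rule pushes this higher. Following every safe sequence of crossings, the most of the 6 that can be at the far shore as the ferry arrives there on crossings 5, 7 is 4, 5 respectively — never all 6.
So no plan with fewer than 9 crossings exists, and this one achieves 9:
1. Ferryman goes to the far shore with the fuel sample and the solvent jar.
2. Ferryman goes back to the near shore with the solvent jar.
3. Ferryman goes to the far shore with the catalyst vial and the solvent jar.
4. Ferryman goes back to the near shore with the solvent jar.
5. Ferryman goes to the far shore with the ammonia bottle and the solvent jar.
6. Ferryman goes back to the near shore with the solvent jar.
7. Ferryman goes to the far shore with the peroxide and the solvent jar.
8. Ferryman goes back to the near shore with the fuel sample.
9. Ferryman goes to the far shore with the ether can and the fuel sample.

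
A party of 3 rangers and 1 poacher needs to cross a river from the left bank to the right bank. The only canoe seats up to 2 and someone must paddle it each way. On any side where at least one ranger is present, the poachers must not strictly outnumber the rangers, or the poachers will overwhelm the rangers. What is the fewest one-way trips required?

Counting alone: each trip to the right bank takes at most 2 across and each return brings at least 1 back, so after t trips out (and t−1 returns) at most 2t − (t−1) of the 4 are across; that first reaches 4 at t = 3, so at least 5 crossings are needed.
The plan below uses exactly 5 crossings, so it is optimal:
1. 1 ranger and 1 poacher → the right bank.  (the left bank: 2R 0P; the right bank: 1R 1P)
2. 1 poacher ← the left bank.  (the left bank: 2R 1P; the right bank: 1R 0P)
3. 1 ranger and 1 poacher → the right bank.  (the left bank: 1R 0P; the right bank: 2R 1P)
4. 1 poacher ← the left bank.  (the left bank: 1R 1P; the right bank: 2R 0P)
5. 1 ranger and 1 poacher → the right bank.  (the left bank: 0R 0P; the right bank: 3R 1P)

5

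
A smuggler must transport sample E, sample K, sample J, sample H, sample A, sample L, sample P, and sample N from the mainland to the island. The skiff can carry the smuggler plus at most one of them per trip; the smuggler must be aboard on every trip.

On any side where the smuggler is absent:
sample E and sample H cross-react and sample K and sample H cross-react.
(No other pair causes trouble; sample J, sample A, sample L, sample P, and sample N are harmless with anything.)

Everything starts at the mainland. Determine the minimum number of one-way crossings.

17

Counting alone: the smuggler can take at most 1 across per trip to the island, so moving all 8 needs at least 8 loaded trips out, with a return between consecutive ones — at least 15 crossings.
The safety rule pushes this higher. Following every safe sequence of crossings, the most of the 8 that can be at the island as the skiff arrives there on crossing 15 is 7 — never all 8.
So no plan with fewer than 17 crossings exists, and this one achieves 17:
1. Smuggler goes to the island with sample H.
2. Smuggler goes back to the mainland alone.
3. Smuggler goes to the island with sample E.
4. Smuggler goes back to the mainland with sample H.
5. Smuggler goes to the island with sample K.
6. Smuggler goes back to the mainland alone.
7. Smuggler goes to the island with sample J.
8. Smuggler goes back to the mainland alone.
9. Smuggler goes to the island with sample A.
10. Smuggler goes back to the mainland alone.
11. Smuggler goes to the island with sample L.
12. Smuggler goes back to the mainland alone.
13. Smuggler goes to the island with sample P.
14. Smuggler goes back to the mainland alone.
15. Smuggler goes to the island with sample N.
16. Smuggler goes back to the mainland alone.
17. Smuggler goes to the island with sample H.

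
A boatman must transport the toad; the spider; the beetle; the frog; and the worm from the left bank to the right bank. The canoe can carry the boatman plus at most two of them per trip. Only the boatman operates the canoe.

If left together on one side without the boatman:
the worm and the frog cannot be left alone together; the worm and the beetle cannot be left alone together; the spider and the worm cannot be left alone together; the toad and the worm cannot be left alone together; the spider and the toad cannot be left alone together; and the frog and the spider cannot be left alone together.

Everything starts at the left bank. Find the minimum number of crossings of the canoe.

7

Counting alone: the boatman can take at most 2 across per trip to the right bank, so moving all 5 needs at least 3 loaded trips out, with a return between consecutive ones — at least 5 crossings.
The safety rule pushes this higher. Following every safe sequence of crossings, the most of the 5 that can be at the right bank as the canoe arrives there on crossing 5 is 4 — never all 5.
So no plan with fewer than 7 crossings exists, and this one achieves 7:
1. Boatman goes to the right bank with the spider and the worm.
2. Boatman goes back to the left bank with the spider.
3. Boatman goes to the right bank with the frog and the toad.
4. Boatman goes back to the left bank with the worm.
5. Boatman goes to the right bank with the beetle and the spider.
6. Boatman goes back to the left bank with the spider.
7. Boatman goes to the right bank with the spider and the worm.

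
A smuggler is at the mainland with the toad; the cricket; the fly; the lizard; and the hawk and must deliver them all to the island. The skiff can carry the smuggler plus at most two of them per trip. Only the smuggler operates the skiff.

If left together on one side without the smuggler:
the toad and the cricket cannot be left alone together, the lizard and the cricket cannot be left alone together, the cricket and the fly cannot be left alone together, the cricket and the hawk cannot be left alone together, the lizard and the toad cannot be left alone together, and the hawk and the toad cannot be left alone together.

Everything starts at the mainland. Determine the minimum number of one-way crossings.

7

Counting alone: the smuggler can take at most 2 across per trip to the island, so moving all 5 needs at least 3 loaded trips out, with a return between consecutive ones — at least 5 crossings.
The safety rule pushes this higher. Following every safe sequence of crossings, the most of the 5 that can be at the island as the skiff arrives there on crossing 5 is 4 — never all 5.
So no plan with fewer than 7 crossings exists, and this one achieves 7:
1. Smuggler goes to the island with the cricket and the toad.
2. Smuggler goes back to the mainland with the toad.
3. Smuggler goes to the island with the fly and the toad.
4. Smuggler goes back to the mainland with the cricket.
5. Smuggler goes to the island with the hawk and the lizard.
6. Smuggler goes back to the mainland with the toad.
7. Smuggler goes to the island with the cricket and the toad.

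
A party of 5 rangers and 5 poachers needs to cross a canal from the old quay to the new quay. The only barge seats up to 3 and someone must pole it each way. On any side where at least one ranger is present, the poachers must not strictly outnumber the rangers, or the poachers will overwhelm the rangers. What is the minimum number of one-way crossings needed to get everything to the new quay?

11

Counting alone: each trip to the new quay takes at most 3 across and each return brings at least 1 back, so after t trips out (and t−1 returns) at most 3t − (t−1) of the 10 are across; that first reaches 10 at t = 5, so at least 9 crossings are needed.
The safety rule pushes this higher. Following every safe sequence of crossings, the most of the 10 that can be at the new quay as the barge arrives there on crossing 9 is 9 — never all 10.
So no plan with fewer than 11 crossings exists, and this one achieves 11:
1. 2 poachers → the new quay.  (the old quay: 5R 3P; the new quay: 0R 2P)
2. 1 poacher ← the old quay.  (the old quay: 5R 4P; the new quay: 0R 1P)
3. 3 poachers → the new quay.  (the old quay: 5R 1P; the new quay: 0R 4P)
4. 1 poacher ← the old quay.  (the old quay: 5R 2P; the new quay: 0R 3P)
5. 3 rangers → the new quay.  (the old quay: 2R 2P; the new quay: 3R 3P)
6. 1 ranger and 1 poacher ← the old quay.  (the old quay: 3R 3P; the new quay: 2R 2P)
7. 3 rangers → the new quay.  (the old quay: 0R 3P; the new quay: 5R 2P)
8. 1 poacher ← the old quay.  (the old quay: 0R 4P; the new quay: 5R 1P)
9. 2 poachers → the new quay.  (the old quay: 0R 2P; the new quay: 5R 3P)
10. 1 poacher ← the old quay.  (the old quay: 0R 3P; the new quay: 5R 2P)
11. 3 poachers → the new quay.  (the old quay: 0R 0P; the new quay: 5R 5P)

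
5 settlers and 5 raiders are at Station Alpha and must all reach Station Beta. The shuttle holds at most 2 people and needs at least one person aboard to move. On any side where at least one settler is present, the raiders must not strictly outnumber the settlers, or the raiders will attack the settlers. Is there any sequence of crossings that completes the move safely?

Following every safe sequence of crossings from the start, the most of the 10 that can be at Station Beta as the shuttle arrives there on crossings 1, 3, 5, 7 is 2, 3, 4, 5 respectively; the best ever achieved is 5 of 10.
From crossing 9 on, no configuration arises that was not already reachable earlier: only 13 distinct safe configurations (who is on which side, and where the shuttle is) can ever be reached, none of them has everyone across, and every continuation just revisits them. They are: 0 settlers + 0 raiders across (shuttle back at the start); 0 settlers + 1 raider across (shuttle there); 0 settlers + 1 raider across (shuttle back at the start); 0 settlers + 2 raiders across (shuttle there); 0 settlers + 2 raiders across (shuttle back at the start); 0 settlers + 3 raiders across (shuttle there); 0 settlers + 3 raiders across (shuttle back at the start); 0 settlers + 4 raiders across (shuttle there); 0 settlers + 4 raiders across (shuttle back at the start); 0 settlers + 5 raiders across (shuttle there); 1 settler + 1 raider across (shuttle there); 1 settler + 1 raider across (shuttle back at the start); 2 settlers + 2 raiders across (shuttle there). So no valid plan exists.

No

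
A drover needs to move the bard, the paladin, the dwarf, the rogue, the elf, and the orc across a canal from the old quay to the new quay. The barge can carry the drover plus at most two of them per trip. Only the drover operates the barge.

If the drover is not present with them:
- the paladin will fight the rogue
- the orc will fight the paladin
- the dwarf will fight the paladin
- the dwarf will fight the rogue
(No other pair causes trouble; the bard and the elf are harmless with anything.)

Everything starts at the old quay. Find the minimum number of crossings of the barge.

9

Counting alone: the drover can take at most 2 across per trip to the new quay, so moving all 6 needs at least 3 loaded trips out, with a return between consecutive ones — at least 5 crossings.
The safety rule pushes this higher. Following every safe sequence of crossings, the most of the 6 that can be at the new quay as the barge arrives there on crossings 5, 7 is 4, 5 respectively — never all 6.
So no plan with fewer than 9 crossings exists, and this one achieves 9:
1. Drover goes to the new quay with the dwarf and the paladin.  [the old quay: the bard, the elf, the orc, the rogue | the new quay: the dwarf, the paladin]
2. Drover goes back to the old quay with the paladin.  [the old quay: the bard, the elf, the orc, the paladin, the rogue | the new quay: the dwarf]
3. Drover goes to the new quay with the bard and the paladin.  [the old quay: the elf, the orc, the rogue | the new quay: the bard, the dwarf, the paladin]
4. Drover goes back to the old quay with the paladin.  [the old quay: the elf, the orc, the paladin, the rogue | the new quay: the bard, the dwarf]
5. Drover goes to the new quay with the elf and the paladin.  [the old quay: the orc, the rogue | the new quay: the bard, the dwarf, the elf, the paladin]
6. Drover goes back to the old quay with the paladin.  [the old quay: the orc, the paladin, the rogue | the new quay: the bard, the dwarf, the elf]
7. Drover goes to the new quay with the orc and the paladin.  [the old quay: the rogue | the new quay: the bard, the dwarf, the elf, the orc, the paladin]
8. Drover goes back to the old quay with the paladin.  [the old quay: the paladin, the rogue | the new quay: the bard, the dwarf, the elf, the orc]
9. Drover goes to the new quay with the paladin and the rogue.  [the old quay: — | the new quay: the bard, the dwarf, the elf, the orc, the paladin, the rogue]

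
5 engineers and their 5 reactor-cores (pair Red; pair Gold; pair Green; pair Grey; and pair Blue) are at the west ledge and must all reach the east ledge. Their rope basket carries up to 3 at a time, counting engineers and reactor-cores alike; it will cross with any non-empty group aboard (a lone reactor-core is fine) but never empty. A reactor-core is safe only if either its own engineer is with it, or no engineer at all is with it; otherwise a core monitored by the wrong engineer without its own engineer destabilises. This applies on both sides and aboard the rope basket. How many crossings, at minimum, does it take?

Counting alone: each trip to the east ledge takes at most 3 across and each return brings at least 1 back, so after t trips out (and t−1 returns) at most 3t − (t−1) of the 10 are across; that first reaches 10 at t = 5, so at least 9 crossings are needed.
The safety rule pushes this higher. Following every safe sequence of crossings, the most of the 10 that can be at the east ledge as the rope basket arrives there on crossing 9 is 9 — never all 10.
So no plan with fewer than 11 crossings exists, and this one achieves 11:
1. engineer Red and reactor-core Red cross → the east ledge.
2. engineer Red crosses ← the west ledge.
3. reactor-core Gold, reactor-core Green, and reactor-core Grey cross → the east ledge.
4. reactor-core Red crosses ← the west ledge.
5. engineer Gold, engineer Green, and engineer Grey cross → the east ledge.
6. engineer Gold and reactor-core Gold cross ← the west ledge.
7. engineer Blue, engineer Gold, and engineer Red cross → the east ledge.
8. reactor-core Green crosses ← the west ledge.
9. reactor-core Gold and reactor-core Red cross → the east ledge.
10. reactor-core Red crosses ← the west ledge.
11. reactor-core Blue, reactor-core Green, and reactor-core Red cross → the east ledge.

11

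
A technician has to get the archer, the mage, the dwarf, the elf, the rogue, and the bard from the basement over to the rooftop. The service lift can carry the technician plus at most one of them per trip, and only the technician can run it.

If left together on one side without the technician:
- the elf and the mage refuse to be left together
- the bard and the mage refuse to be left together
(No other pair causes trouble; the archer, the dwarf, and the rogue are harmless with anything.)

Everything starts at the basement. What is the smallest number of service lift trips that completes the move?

13

Counting alone: the technician can take at most 1 across per trip to the rooftop, so moving all 6 needs at least 6 loaded trips out, with a return between consecutive ones — at least 11 crossings.
The safety rule pushes this higher. Following every safe sequence of crossings, the most of the 6 that can be at the rooftop as the service lift arrives there on crossing 11 is 5 — never all 6.
So no plan with fewer than 13 crossings exists, and this one achieves 13:
1. Technician goes to the rooftop with the mage.
2. Technician goes back to the basement alone.
3. Technician goes to the rooftop with the archer.
4. Technician goes back to the basement alone.
5. Technician goes to the rooftop with the dwarf.
6. Technician goes back to the basement alone.
7. Technician goes to the rooftop with the elf.
8. Technician goes back to the basement with the mage.
9. Technician goes to the rooftop with the bard.
10. Technician goes back to the basement alone.
11. Technician goes to the rooftop with the rogue.
12. Technician goes back to the basement alone.
13. Technician goes to the rooftop with the mage.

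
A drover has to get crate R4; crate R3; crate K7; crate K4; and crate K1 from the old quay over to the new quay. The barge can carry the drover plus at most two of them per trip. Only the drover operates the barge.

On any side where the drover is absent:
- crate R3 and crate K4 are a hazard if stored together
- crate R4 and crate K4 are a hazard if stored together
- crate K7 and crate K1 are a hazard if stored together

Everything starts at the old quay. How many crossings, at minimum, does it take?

Counting alone: the drover can take at most 2 across per trip to the new quay, so moving all 5 needs at least 3 loaded trips out, with a return between consecutive ones — at least 5 crossings.
The plan below uses exactly 5 crossings, so it is optimal:
1. Drover goes to the new quay with crate K4 and crate K7.  [the old quay: crate K1, crate R3, crate R4 | the new quay: crate K4, crate K7]
2. Drover goes back to the old quay alone.  [the old quay: crate K1, crate R3, crate R4 | the new quay: crate K4, crate K7]
3. Drover goes to the new quay with crate R3 and crate R4.  [the old quay: crate K1 | the new quay: crate K4, crate K7, crate R3, crate R4]
4. Drover goes back to the old quay with crate K4.  [the old quay: crate K1, crate K4 | the new quay: crate K7, crate R3, crate R4]
5. Drover goes to the new quay with crate K1 and crate K4.  [the old quay: — | the new quay: crate K1, crate K4, crate K7, crate R3, crate R4]

5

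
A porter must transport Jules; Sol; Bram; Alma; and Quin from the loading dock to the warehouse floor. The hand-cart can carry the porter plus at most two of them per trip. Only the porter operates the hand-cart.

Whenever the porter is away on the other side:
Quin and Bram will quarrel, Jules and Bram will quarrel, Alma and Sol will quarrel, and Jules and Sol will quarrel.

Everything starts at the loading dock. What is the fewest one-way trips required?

Counting alone: the porter can take at most 2 across per trip to the warehouse floor, so moving all 5 needs at least 3 loaded trips out, with a return between consecutive ones — at least 5 crossings.
The safety rule pushes this higher. Following every safe sequence of crossings, the most of the 5 that can be at the warehouse floor as the hand-cart arrives there on crossing 5 is 4 — never all 5.
So no plan with fewer than 7 crossings exists, and this one achieves 7:
1. Porter goes to the warehouse floor with Bram and Sol.  [the loading dock: Alma, Jules, Quin | the warehouse floor: Bram, Sol]
2. Porter goes back to the loading dock alone.  [the loading dock: Alma, Jules, Quin | the warehouse floor: Bram, Sol]
3. Porter goes to the warehouse floor with Jules.  [the loading dock: Alma, Quin | the warehouse floor: Bram, Jules, Sol]
4. Porter goes back to the loading dock with Bram and Sol.  [the loading dock: Alma, Bram, Quin, Sol | the warehouse floor: Jules]
5. Porter goes to the warehouse floor with Alma and Quin.  [the loading dock: Bram, Sol | the warehouse floor: Alma, Jules, Quin]
6. Porter goes back to the loading dock alone.  [the loading dock: Bram, Sol | the warehouse floor: Alma, Jules, Quin]
7. Porter goes to the warehouse floor with Bram and Sol.  [the loading dock: — | the warehouse floor: Alma, Bram, Jules, Quin, Sol]

7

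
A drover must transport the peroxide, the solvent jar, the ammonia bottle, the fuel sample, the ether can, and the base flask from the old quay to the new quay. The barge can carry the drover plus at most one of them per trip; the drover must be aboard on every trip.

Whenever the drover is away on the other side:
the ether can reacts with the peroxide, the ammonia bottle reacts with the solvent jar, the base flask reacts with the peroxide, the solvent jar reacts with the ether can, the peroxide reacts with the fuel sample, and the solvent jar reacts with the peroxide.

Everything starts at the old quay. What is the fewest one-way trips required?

impossible

Whatever the first load, the items left behind include a forbidden pair without the drover. No opening move is safe, so no plan exists.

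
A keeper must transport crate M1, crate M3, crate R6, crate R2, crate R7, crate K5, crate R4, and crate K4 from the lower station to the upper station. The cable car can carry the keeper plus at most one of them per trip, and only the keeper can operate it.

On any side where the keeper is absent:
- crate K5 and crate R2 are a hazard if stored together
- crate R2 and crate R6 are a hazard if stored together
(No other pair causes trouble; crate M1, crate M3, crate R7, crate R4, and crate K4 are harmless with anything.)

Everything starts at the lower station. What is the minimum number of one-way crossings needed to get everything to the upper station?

Counting alone: the keeper can take at most 1 across per trip to the upper station, so moving all 8 needs at least 8 loaded trips out, with a return between consecutive ones — at least 15 crossings.
The safety rule pushes this higher. Following every safe sequence of crossings, the most of the 8 that can be at the upper station as the cable car arrives there on crossing 15 is 7 — never all 8.
So no plan with fewer than 17 crossings exists, and this one achieves 17:
1. Keeper goes to the upper station with crate R2.  [the lower station: crate K4, crate K5, crate M1, crate M3, crate R4, crate R6, crate R7 | the upper station: crate R2]
2. Keeper goes back to the lower station alone.  [the lower station: crate K4, crate K5, crate M1, crate M3, crate R4, crate R6, crate R7 | the upper station: crate R2]
3. Keeper goes to the upper station with crate M1.  [the lower station: crate K4, crate K5, crate M3, crate R4, crate R6, crate R7 | the upper station: crate M1, crate R2]
4. Keeper goes back to the lower station alone.  [the lower station: crate K4, crate K5, crate M3, crate R4, crate R6, crate R7 | the upper station: crate M1, crate R2]
5. Keeper goes to the upper station with crate M3.  [the lower station: crate K4, crate K5, crate R4, crate R6, crate R7 | the upper station: crate M1, crate M3, crate R2]
6. Keeper goes back to the lower station alone.  [the lower station: crate K4, crate K5, crate R4, crate R6, crate R7 | the upper station: crate M1, crate M3, crate R2]
7. Keeper goes to the upper station with crate R6.  [the lower station: crate K4, crate K5, crate R4, crate R7 | the upper station: crate M1, crate M3, crate R2, crate R6]
8. Keeper goes back to the lower station with crate R2.  [the lower station: crate K4, crate K5, crate R2, crate R4, crate R7 | the upper station: crate M1, crate M3, crate R6]
9. Keeper goes to the upper station with crate K5.  [the lower station: crate K4, crate R2, crate R4, crate R7 | the upper station: crate K5, crate M1, crate M3, crate R6]
10. Keeper goes back to the lower station alone.  [the lower station: crate K4, crate R2, crate R4, crate R7 | the upper station: crate K5, crate M1, crate M3, crate R6]
11. Keeper goes to the upper station with crate R7.  [the lower station: crate K4, crate R2, crate R4 | the upper station: crate K5, crate M1, crate M3, crate R6, crate R7]
12. Keeper goes back to the lower station alone.  [the lower station: crate K4, crate R2, crate R4 | the upper station: crate K5, crate M1, crate M3, crate R6, crate R7]
13. Keeper goes to the upper station with crate R4.  [the lower station: crate K4, crate R2 | the upper station: crate K5, crate M1, crate M3, crate R4, crate R6, crate R7]
14. Keeper goes back to the lower station alone.  [the lower station: crate K4, crate R2 | the upper station: crate K5, crate M1, crate M3, crate R4, crate R6, crate R7]
15. Keeper goes to the upper station with crate K4.  [the lower station: crate R2 | the upper station: crate K4, crate K5, crate M1, crate M3, crate R4, crate R6, crate R7]
16. Keeper goes back to the lower station alone.  [the lower station: crate R2 | the upper station: crate K4, crate K5, crate M1, crate M3, crate R4, crate R6, crate R7]
17. Keeper goes to the upper station with crate R2.  [the lower station: — | the upper station: crate K4, crate K5, crate M1, crate M3, crate R2, crate R4, crate R6, crate R7]

17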